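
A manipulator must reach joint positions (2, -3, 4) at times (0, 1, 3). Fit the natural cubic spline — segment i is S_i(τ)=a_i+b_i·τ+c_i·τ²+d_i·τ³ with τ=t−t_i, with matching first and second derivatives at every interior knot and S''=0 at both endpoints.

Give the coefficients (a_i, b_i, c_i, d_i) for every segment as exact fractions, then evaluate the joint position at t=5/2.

Δ: Δ0=-5, Δ1=7/2
row 1: diag=6, rhs=51; c'=1/3, d'=17/2
back: M1=17/2
M: M0=0, M1=17/2, M2=0
seg 0: a=2, c=M0/2=0, d=(M1−M0)/(6·1)=17/12, b=Δ0−h0·(2M0+M1)/6=-77/12
seg 1: a=-3, c=M1/2=17/4, d=(M2−M1)/(6·2)=-17/24, b=Δ1−h1·(2M1+M2)/6=-13/6
t_q=5/2 → seg 1, τ=3/2; S=-3+-13/6·τ+17/4·τ²+-17/24·τ³=59/64

  seg 0: a=2 b=-77/12 c=0 d=17/12
  seg 1: a=-3 b=-13/6 c=17/4 d=-17/24
S(5/2) = 59/64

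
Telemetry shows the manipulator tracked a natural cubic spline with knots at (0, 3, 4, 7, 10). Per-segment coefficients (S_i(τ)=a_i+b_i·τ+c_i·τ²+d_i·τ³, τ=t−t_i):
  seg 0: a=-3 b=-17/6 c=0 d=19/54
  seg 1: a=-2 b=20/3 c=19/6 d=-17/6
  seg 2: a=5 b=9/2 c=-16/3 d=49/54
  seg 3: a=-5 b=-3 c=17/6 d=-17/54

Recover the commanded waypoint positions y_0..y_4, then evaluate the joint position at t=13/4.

y_0 = S_0(0) = a_0 = -3
y_1 = S_1(0) = a_1 = -2
y_2 = S_2(0) = a_2 = 5
y_3 = S_3(0) = a_3 = -5
y_4 = S_3(3) = 3
t_q=13/4 is in segment 1 (τ=1/4); S_1(τ)=-23/128

y_0=-3 y_1=-2 y_2=5 y_3=-5 y_4=3
S(13/4) = -23/128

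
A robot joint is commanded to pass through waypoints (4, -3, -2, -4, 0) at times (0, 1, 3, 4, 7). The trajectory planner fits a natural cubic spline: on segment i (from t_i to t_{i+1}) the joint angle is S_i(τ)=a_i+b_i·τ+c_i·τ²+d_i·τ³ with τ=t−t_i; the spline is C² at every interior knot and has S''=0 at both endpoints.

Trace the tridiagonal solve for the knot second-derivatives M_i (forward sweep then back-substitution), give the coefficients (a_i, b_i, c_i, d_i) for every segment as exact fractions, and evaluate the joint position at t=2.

  seg 0: a=4 b=-2579/300 c=0 d=479/300
  seg 1: a=-3 b=-571/150 c=479/100 d=-791/600
  seg 2: a=-2 b=-7/15 c=-78/25 d=119/75
  seg 3: a=-4 b=-146/75 c=41/25 d=-41/225
S(2) = -667/200

Δ: Δ0=-7, Δ1=1/2, Δ2=-2, Δ3=4/3
row 1: diag=6, rhs=45; c'=1/3, d'=15/2
row 2: denom=6−2·1/3=16/3; d'=(-15−2·15/2)/(16/3)=-45/8
row 3: denom=8−1·3/16=125/16; d'=(20−1·-45/8)/(125/16)=82/25
back: M3=82/25
back: M2=-45/8−3/16·82/25=-156/25
back: M1=15/2−1/3·-156/25=479/50
M: M0=0, M1=479/50, M2=-156/25, M3=82/25, M4=0
seg 0: a=4, c=M0/2=0, d=(M1−M0)/(6·1)=479/300, b=Δ0−h0·(2M0+M1)/6=-2579/300
seg 1: a=-3, c=M1/2=479/100, d=(M2−M1)/(6·2)=-791/600, b=Δ1−h1·(2M1+M2)/6=-571/150
seg 2: a=-2, c=M2/2=-78/25, d=(M3−M2)/(6·1)=119/75, b=Δ2−h2·(2M2+M3)/6=-7/15
seg 3: a=-4, c=M3/2=41/25, d=(M4−M3)/(6·3)=-41/225, b=Δ3−h3·(2M3+M4)/6=-146/75
t_q=2 → seg 1, τ=1; S=-3+-571/150·τ+479/100·τ²+-791/600·τ³=-667/200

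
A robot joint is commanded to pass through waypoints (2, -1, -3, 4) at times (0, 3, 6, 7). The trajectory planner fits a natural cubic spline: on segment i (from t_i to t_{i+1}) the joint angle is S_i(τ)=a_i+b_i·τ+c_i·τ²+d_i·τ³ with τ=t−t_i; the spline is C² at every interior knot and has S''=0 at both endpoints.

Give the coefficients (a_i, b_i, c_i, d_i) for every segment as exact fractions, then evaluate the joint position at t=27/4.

Δ: Δ0=-1, Δ1=-2/3, Δ2=7
row 1: diag=12, rhs=2; c'=1/4, d'=1/6
row 2: denom=8−3·1/4=29/4; d'=(46−3·1/6)/(29/4)=182/29
back: M2=182/29
back: M1=1/6−1/4·182/29=-122/87
M: M0=0, M1=-122/87, M2=182/29, M3=0
seg 0: a=2, c=M0/2=0, d=(M1−M0)/(6·3)=-61/783, b=Δ0−h0·(2M0+M1)/6=-26/87
seg 1: a=-1, c=M1/2=-61/87, d=(M2−M1)/(6·3)=334/783, b=Δ1−h1·(2M1+M2)/6=-209/87
seg 2: a=-3, c=M2/2=91/29, d=(M3−M2)/(6·1)=-91/87, b=Δ2−h2·(2M2+M3)/6=427/87
t_q=27/4 → seg 2, τ=3/4; S=-3+427/87·τ+91/29·τ²+-91/87·τ³=3721/1856

  seg 0: a=2 b=-26/87 c=0 d=-61/783
  seg 1: a=-1 b=-209/87 c=-61/87 d=334/783
  seg 2: a=-3 b=427/87 c=91/29 d=-91/87
S(27/4) = 3721/1856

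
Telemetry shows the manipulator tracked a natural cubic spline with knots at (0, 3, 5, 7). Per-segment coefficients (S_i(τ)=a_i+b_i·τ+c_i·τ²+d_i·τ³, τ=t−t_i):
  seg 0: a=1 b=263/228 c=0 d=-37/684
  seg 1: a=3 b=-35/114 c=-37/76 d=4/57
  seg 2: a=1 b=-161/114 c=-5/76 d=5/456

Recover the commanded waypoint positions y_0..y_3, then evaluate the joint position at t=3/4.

y_0=1 y_1=3 y_2=1 y_3=-2
S(3/4) = 8961/4864

y_0 = S_0(0) = a_0 = 1
y_1 = S_1(0) = a_1 = 3
y_2 = S_2(0) = a_2 = 1
y_3 = S_2(2) = -2
t_q=3/4 is in segment 0 (τ=3/4); S_0(τ)=8961/4864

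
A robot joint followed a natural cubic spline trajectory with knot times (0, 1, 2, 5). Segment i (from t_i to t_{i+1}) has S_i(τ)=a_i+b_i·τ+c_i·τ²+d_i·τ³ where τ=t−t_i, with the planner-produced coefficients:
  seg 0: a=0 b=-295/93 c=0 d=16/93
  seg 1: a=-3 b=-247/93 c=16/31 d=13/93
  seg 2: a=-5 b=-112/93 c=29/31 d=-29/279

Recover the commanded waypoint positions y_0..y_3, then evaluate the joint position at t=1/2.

y_0=0 y_1=-3 y_2=-5 y_3=-3
S(1/2) = -97/62

y_0 = S_0(0) = a_0 = 0
y_1 = S_1(0) = a_1 = -3
y_2 = S_2(0) = a_2 = -5
y_3 = S_2(3) = -3
t_q=1/2 is in segment 0 (τ=1/2); S_0(τ)=-97/62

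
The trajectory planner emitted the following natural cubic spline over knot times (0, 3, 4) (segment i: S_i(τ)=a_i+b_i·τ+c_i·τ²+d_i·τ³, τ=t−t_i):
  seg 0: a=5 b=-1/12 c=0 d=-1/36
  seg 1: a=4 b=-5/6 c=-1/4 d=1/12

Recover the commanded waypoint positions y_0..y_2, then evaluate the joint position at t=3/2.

y_0=5 y_1=4 y_2=3
S(3/2) = 153/32

y_0 = S_0(0) = a_0 = 5
y_1 = S_1(0) = a_1 = 4
y_2 = S_1(1) = 3
t_q=3/2 is in segment 0 (τ=3/2); S_0(τ)=153/32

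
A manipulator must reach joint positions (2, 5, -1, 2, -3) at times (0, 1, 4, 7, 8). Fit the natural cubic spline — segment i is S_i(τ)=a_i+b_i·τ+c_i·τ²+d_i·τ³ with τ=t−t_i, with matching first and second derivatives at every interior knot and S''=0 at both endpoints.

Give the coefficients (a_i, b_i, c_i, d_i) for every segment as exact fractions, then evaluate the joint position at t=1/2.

Δ: Δ0=3, Δ1=-2, Δ2=1, Δ3=-5
row 1: diag=8, rhs=-30; c'=3/8, d'=-15/4
row 2: denom=12−3·3/8=87/8; d'=(18−3·-15/4)/(87/8)=78/29
row 3: denom=8−3·8/29=208/29; d'=(-36−3·78/29)/(208/29)=-639/104
back: M3=-639/104
back: M2=78/29−8/29·-639/104=57/13
back: M1=-15/4−3/8·57/13=-561/104
M: M0=0, M1=-561/104, M2=57/13, M3=-639/104, M4=0
seg 0: a=2, c=M0/2=0, d=(M1−M0)/(6·1)=-187/208, b=Δ0−h0·(2M0+M1)/6=811/208
seg 1: a=5, c=M1/2=-561/208, d=(M2−M1)/(6·3)=113/208, b=Δ1−h1·(2M1+M2)/6=125/104
seg 2: a=-1, c=M2/2=57/26, d=(M3−M2)/(6·3)=-365/624, b=Δ2−h2·(2M2+M3)/6=-5/16
seg 3: a=2, c=M3/2=-639/208, d=(M4−M3)/(6·1)=213/208, b=Δ3−h3·(2M3+M4)/6=-307/104
t_q=1/2 → seg 0, τ=1/2; S=2+811/208·τ+0·τ²+-187/208·τ³=6385/1664

  seg 0: a=2 b=811/208 c=0 d=-187/208
  seg 1: a=5 b=125/104 c=-561/208 d=113/208
  seg 2: a=-1 b=-5/16 c=57/26 d=-365/624
  seg 3: a=2 b=-307/104 c=-639/208 d=213/208
S(1/2) = 6385/1664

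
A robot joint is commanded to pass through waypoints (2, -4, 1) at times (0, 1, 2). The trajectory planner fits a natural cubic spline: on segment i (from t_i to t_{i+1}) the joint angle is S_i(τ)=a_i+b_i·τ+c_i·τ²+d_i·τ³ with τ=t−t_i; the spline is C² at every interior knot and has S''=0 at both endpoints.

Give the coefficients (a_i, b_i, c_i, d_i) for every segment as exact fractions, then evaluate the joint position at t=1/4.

Δ: Δ0=-6, Δ1=5
row 1: diag=4, rhs=66; c'=1/4, d'=33/2
back: M1=33/2
M: M0=0, M1=33/2, M2=0
seg 0: a=2, c=M0/2=0, d=(M1−M0)/(6·1)=11/4, b=Δ0−h0·(2M0+M1)/6=-35/4
seg 1: a=-4, c=M1/2=33/4, d=(M2−M1)/(6·1)=-11/4, b=Δ1−h1·(2M1+M2)/6=-1/2
t_q=1/4 → seg 0, τ=1/4; S=2+-35/4·τ+0·τ²+11/4·τ³=-37/256

  seg 0: a=2 b=-35/4 c=0 d=11/4
  seg 1: a=-4 b=-1/2 c=33/4 d=-11/4
S(1/4) = -37/256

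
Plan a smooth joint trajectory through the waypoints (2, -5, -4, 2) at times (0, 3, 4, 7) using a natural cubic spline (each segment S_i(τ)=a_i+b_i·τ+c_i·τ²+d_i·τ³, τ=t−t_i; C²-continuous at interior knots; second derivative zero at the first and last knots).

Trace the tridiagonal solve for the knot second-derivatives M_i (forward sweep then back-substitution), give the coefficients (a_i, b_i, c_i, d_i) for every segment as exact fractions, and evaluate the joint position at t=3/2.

Δ: Δ0=-7/3, Δ1=1, Δ2=2
row 1: diag=8, rhs=20; c'=1/8, d'=5/2
row 2: denom=8−1·1/8=63/8; d'=(6−1·5/2)/(63/8)=4/9
back: M2=4/9
back: M1=5/2−1/8·4/9=22/9
M: M0=0, M1=22/9, M2=4/9, M3=0
seg 0: a=2, c=M0/2=0, d=(M1−M0)/(6·3)=11/81, b=Δ0−h0·(2M0+M1)/6=-32/9
seg 1: a=-5, c=M1/2=11/9, d=(M2−M1)/(6·1)=-1/3, b=Δ1−h1·(2M1+M2)/6=1/9
seg 2: a=-4, c=M2/2=2/9, d=(M3−M2)/(6·3)=-2/81, b=Δ2−h2·(2M2+M3)/6=14/9
t_q=3/2 → seg 0, τ=3/2; S=2+-32/9·τ+0·τ²+11/81·τ³=-23/8

  seg 0: a=2 b=-32/9 c=0 d=11/81
  seg 1: a=-5 b=1/9 c=11/9 d=-1/3
  seg 2: a=-4 b=14/9 c=2/9 d=-2/81
S(3/2) = -23/8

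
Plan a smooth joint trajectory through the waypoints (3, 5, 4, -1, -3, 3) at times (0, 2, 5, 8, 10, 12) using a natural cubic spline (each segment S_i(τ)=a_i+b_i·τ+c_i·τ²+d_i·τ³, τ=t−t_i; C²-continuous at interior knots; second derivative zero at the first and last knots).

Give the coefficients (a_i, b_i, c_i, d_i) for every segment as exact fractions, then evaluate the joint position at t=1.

  seg 0: a=3 b=783/643 c=0 d=-35/643
  seg 1: a=5 b=363/643 c=-210/643 d=158/17361
  seg 2: a=4 b=-739/643 c=-472/1929 d=418/17361
  seg 3: a=-1 b=-1265/643 c=-18/643 d=329/1286
  seg 4: a=-3 b=637/643 c=969/643 d=-323/1286
S(1) = 2677/643

Δ: Δ0=1, Δ1=-1/3, Δ2=-5/3, Δ3=-1, Δ4=3
row 1: diag=10, rhs=-8; c'=3/10, d'=-4/5
row 2: denom=12−3·3/10=111/10; d'=(-8−3·-4/5)/(111/10)=-56/111
row 3: denom=10−3·10/37=340/37; d'=(4−3·-56/111)/(340/37)=3/5
row 4: denom=8−2·37/170=643/85; d'=(24−2·3/5)/(643/85)=1938/643
back: M4=1938/643
back: M3=3/5−37/170·1938/643=-36/643
back: M2=-56/111−10/37·-36/643=-944/1929
back: M1=-4/5−3/10·-944/1929=-420/643
M: M0=0, M1=-420/643, M2=-944/1929, M3=-36/643, M4=1938/643, M5=0
seg 0: a=3, c=M0/2=0, d=(M1−M0)/(6·2)=-35/643, b=Δ0−h0·(2M0+M1)/6=783/643
seg 1: a=5, c=M1/2=-210/643, d=(M2−M1)/(6·3)=158/17361, b=Δ1−h1·(2M1+M2)/6=363/643
seg 2: a=4, c=M2/2=-472/1929, d=(M3−M2)/(6·3)=418/17361, b=Δ2−h2·(2M2+M3)/6=-739/643
seg 3: a=-1, c=M3/2=-18/643, d=(M4−M3)/(6·2)=329/1286, b=Δ3−h3·(2M3+M4)/6=-1265/643
seg 4: a=-3, c=M4/2=969/643, d=(M5−M4)/(6·2)=-323/1286, b=Δ4−h4·(2M4+M5)/6=637/643
t_q=1 → seg 0, τ=1; S=3+783/643·τ+0·τ²+-35/643·τ³=2677/643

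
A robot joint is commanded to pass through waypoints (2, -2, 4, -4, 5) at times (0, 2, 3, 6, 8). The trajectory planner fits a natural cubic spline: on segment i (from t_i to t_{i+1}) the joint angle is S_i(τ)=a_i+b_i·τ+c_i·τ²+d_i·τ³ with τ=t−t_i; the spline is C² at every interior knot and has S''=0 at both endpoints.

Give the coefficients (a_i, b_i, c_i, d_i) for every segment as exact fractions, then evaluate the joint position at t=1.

Δ: Δ0=-2, Δ1=6, Δ2=-8/3, Δ3=9/2
row 1: diag=6, rhs=48; c'=1/6, d'=8
row 2: denom=8−1·1/6=47/6; d'=(-52−1·8)/(47/6)=-360/47
row 3: denom=10−3·18/47=416/47; d'=(43−3·-360/47)/(416/47)=3101/416
back: M3=3101/416
back: M2=-360/47−18/47·3101/416=-2187/208
back: M1=8−1/6·-2187/208=4057/416
M: M0=0, M1=4057/416, M2=-2187/208, M3=3101/416, M4=0
seg 0: a=2, c=M0/2=0, d=(M1−M0)/(6·2)=4057/4992, b=Δ0−h0·(2M0+M1)/6=-6553/1248
seg 1: a=-2, c=M1/2=4057/832, d=(M2−M1)/(6·1)=-8431/2496, b=Δ1−h1·(2M1+M2)/6=2809/624
seg 2: a=4, c=M2/2=-2187/416, d=(M3−M2)/(6·3)=575/576, b=Δ2−h2·(2M2+M3)/6=10285/2496
seg 3: a=-4, c=M3/2=3101/832, d=(M4−M3)/(6·2)=-3101/4992, b=Δ3−h3·(2M3+M4)/6=-293/624
t_q=1 → seg 0, τ=1; S=2+-6553/1248·τ+0·τ²+4057/4992·τ³=-4057/1664

  seg 0: a=2 b=-6553/1248 c=0 d=4057/4992
  seg 1: a=-2 b=2809/624 c=4057/832 d=-8431/2496
  seg 2: a=4 b=10285/2496 c=-2187/416 d=575/576
  seg 3: a=-4 b=-293/624 c=3101/832 d=-3101/4992
S(1) = -4057/1664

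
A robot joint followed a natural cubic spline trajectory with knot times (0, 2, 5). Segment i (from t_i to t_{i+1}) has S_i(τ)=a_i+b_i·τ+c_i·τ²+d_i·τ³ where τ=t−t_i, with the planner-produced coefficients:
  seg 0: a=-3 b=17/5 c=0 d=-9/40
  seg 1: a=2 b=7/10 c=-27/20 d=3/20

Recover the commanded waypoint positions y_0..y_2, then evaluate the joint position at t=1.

y_0 = S_0(0) = a_0 = -3
y_1 = S_1(0) = a_1 = 2
y_2 = S_1(3) = -4
t_q=1 is in segment 0 (τ=1); S_0(τ)=7/40

y_0=-3 y_1=2 y_2=-4
S(1) = 7/40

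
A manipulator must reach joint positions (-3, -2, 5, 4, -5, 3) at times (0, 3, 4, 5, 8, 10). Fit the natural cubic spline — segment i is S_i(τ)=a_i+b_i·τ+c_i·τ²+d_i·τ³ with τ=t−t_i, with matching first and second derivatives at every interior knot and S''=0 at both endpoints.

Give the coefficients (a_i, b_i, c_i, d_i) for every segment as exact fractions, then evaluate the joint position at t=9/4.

Δ: Δ0=1/3, Δ1=7, Δ2=-1, Δ3=-3, Δ4=4
row 1: diag=8, rhs=40; c'=1/8, d'=5
row 2: denom=4−1·1/8=31/8; d'=(-48−1·5)/(31/8)=-424/31
row 3: denom=8−1·8/31=240/31; d'=(-12−1·-424/31)/(240/31)=13/60
row 4: denom=10−3·31/80=707/80; d'=(42−3·13/60)/(707/80)=3308/707
back: M4=3308/707
back: M3=13/60−31/80·3308/707=-3386/2121
back: M2=-424/31−8/31·-3386/2121=-28136/2121
back: M1=5−1/8·-28136/2121=14122/2121
M: M0=0, M1=14122/2121, M2=-28136/2121, M3=-3386/2121, M4=3308/707, M5=0
seg 0: a=-3, c=M0/2=0, d=(M1−M0)/(6·3)=7061/19089, b=Δ0−h0·(2M0+M1)/6=-2118/707
seg 1: a=-2, c=M1/2=7061/2121, d=(M2−M1)/(6·1)=-7043/2121, b=Δ1−h1·(2M1+M2)/6=4943/707
seg 2: a=5, c=M2/2=-14068/2121, d=(M3−M2)/(6·1)=1375/707, b=Δ2−h2·(2M2+M3)/6=7822/2121
seg 3: a=4, c=M3/2=-1693/2121, d=(M4−M3)/(6·3)=6655/19089, b=Δ3−h3·(2M3+M4)/6=-7939/2121
seg 4: a=-5, c=M4/2=1654/707, d=(M5−M4)/(6·2)=-827/2121, b=Δ4−h4·(2M4+M5)/6=1868/2121
t_q=9/4 → seg 0, τ=9/4; S=-3+-2118/707·τ+0·τ²+7061/19089·τ³=-35727/6464

  seg 0: a=-3 b=-2118/707 c=0 d=7061/19089
  seg 1: a=-2 b=4943/707 c=7061/2121 d=-7043/2121
  seg 2: a=5 b=7822/2121 c=-14068/2121 d=1375/707
  seg 3: a=4 b=-7939/2121 c=-1693/2121 d=6655/19089
  seg 4: a=-5 b=1868/2121 c=1654/707 d=-827/2121
S(9/4) = -35727/6464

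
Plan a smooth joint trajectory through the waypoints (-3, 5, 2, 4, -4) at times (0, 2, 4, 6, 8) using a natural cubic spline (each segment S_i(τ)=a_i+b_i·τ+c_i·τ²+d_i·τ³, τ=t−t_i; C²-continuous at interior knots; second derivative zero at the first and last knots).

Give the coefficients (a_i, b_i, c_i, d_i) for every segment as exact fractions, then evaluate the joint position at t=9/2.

Δ: Δ0=4, Δ1=-3/2, Δ2=1, Δ3=-4
row 1: diag=8, rhs=-33; c'=1/4, d'=-33/8
row 2: denom=8−2·1/4=15/2; d'=(15−2·-33/8)/(15/2)=31/10
row 3: denom=8−2·4/15=112/15; d'=(-30−2·31/10)/(112/15)=-543/112
back: M3=-543/112
back: M2=31/10−4/15·-543/112=123/28
back: M1=-33/8−1/4·123/28=-585/112
M: M0=0, M1=-585/112, M2=123/28, M3=-543/112, M4=0
seg 0: a=-3, c=M0/2=0, d=(M1−M0)/(6·2)=-195/448, b=Δ0−h0·(2M0+M1)/6=643/112
seg 1: a=5, c=M1/2=-585/224, d=(M2−M1)/(6·2)=359/448, b=Δ1−h1·(2M1+M2)/6=29/56
seg 2: a=2, c=M2/2=123/56, d=(M3−M2)/(6·2)=-345/448, b=Δ2−h2·(2M2+M3)/6=-5/16
seg 3: a=4, c=M3/2=-543/224, d=(M4−M3)/(6·2)=181/448, b=Δ3−h3·(2M3+M4)/6=-43/56
t_q=9/2 → seg 2, τ=1/2; S=2+-5/16·τ+123/56·τ²+-345/448·τ³=8231/3584

  seg 0: a=-3 b=643/112 c=0 d=-195/448
  seg 1: a=5 b=29/56 c=-585/224 d=359/448
  seg 2: a=2 b=-5/16 c=123/56 d=-345/448
  seg 3: a=4 b=-43/56 c=-543/224 d=181/448
S(9/2) = 8231/3584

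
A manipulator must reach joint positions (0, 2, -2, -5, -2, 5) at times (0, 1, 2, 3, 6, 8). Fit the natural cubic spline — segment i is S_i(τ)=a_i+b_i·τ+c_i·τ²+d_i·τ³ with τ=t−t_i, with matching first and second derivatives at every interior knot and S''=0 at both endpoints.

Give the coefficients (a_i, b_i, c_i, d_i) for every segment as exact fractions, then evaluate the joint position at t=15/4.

  seg 0: a=0 b=1493/410 c=0 d=-673/410
  seg 1: a=2 b=-263/205 c=-2019/410 d=181/82
  seg 2: a=-2 b=-1849/410 c=348/205 d=-77/410
  seg 3: a=-5 b=-344/205 c=93/82 d=-33/410
  seg 4: a=-2 b=1211/410 c=84/205 d=-14/205
S(15/4) = -29675/5248

Δ: Δ0=2, Δ1=-4, Δ2=-3, Δ3=1, Δ4=7/2
row 1: diag=4, rhs=-36; c'=1/4, d'=-9
row 2: denom=4−1·1/4=15/4; d'=(6−1·-9)/(15/4)=4
row 3: denom=8−1·4/15=116/15; d'=(24−1·4)/(116/15)=75/29
row 4: denom=10−3·45/116=1025/116; d'=(15−3·75/29)/(1025/116)=168/205
back: M4=168/205
back: M3=75/29−45/116·168/205=93/41
back: M2=4−4/15·93/41=696/205
back: M1=-9−1/4·696/205=-2019/205
M: M0=0, M1=-2019/205, M2=696/205, M3=93/41, M4=168/205, M5=0
seg 0: a=0, c=M0/2=0, d=(M1−M0)/(6·1)=-673/410, b=Δ0−h0·(2M0+M1)/6=1493/410
seg 1: a=2, c=M1/2=-2019/410, d=(M2−M1)/(6·1)=181/82, b=Δ1−h1·(2M1+M2)/6=-263/205
seg 2: a=-2, c=M2/2=348/205, d=(M3−M2)/(6·1)=-77/410, b=Δ2−h2·(2M2+M3)/6=-1849/410
seg 3: a=-5, c=M3/2=93/82, d=(M4−M3)/(6·3)=-33/410, b=Δ3−h3·(2M3+M4)/6=-344/205
seg 4: a=-2, c=M4/2=84/205, d=(M5−M4)/(6·2)=-14/205, b=Δ4−h4·(2M4+M5)/6=1211/410
t_q=15/4 → seg 3, τ=3/4; S=-5+-344/205·τ+93/82·τ²+-33/410·τ³=-29675/5248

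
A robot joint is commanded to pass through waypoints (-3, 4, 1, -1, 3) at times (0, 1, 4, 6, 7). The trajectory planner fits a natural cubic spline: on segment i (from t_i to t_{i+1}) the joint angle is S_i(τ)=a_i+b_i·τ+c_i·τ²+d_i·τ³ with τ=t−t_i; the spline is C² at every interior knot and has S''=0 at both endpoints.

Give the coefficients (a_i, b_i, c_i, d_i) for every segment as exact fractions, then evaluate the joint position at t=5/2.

Δ: Δ0=7, Δ1=-1, Δ2=-1, Δ3=4
row 1: diag=8, rhs=-48; c'=3/8, d'=-6
row 2: denom=10−3·3/8=71/8; d'=(0−3·-6)/(71/8)=144/71
row 3: denom=6−2·16/71=394/71; d'=(30−2·144/71)/(394/71)=921/197
back: M3=921/197
back: M2=144/71−16/71·921/197=192/197
back: M1=-6−3/8·192/197=-1254/197
M: M0=0, M1=-1254/197, M2=192/197, M3=921/197, M4=0
seg 0: a=-3, c=M0/2=0, d=(M1−M0)/(6·1)=-209/197, b=Δ0−h0·(2M0+M1)/6=1588/197
seg 1: a=4, c=M1/2=-627/197, d=(M2−M1)/(6·3)=241/591, b=Δ1−h1·(2M1+M2)/6=961/197
seg 2: a=1, c=M2/2=96/197, d=(M3−M2)/(6·2)=243/788, b=Δ2−h2·(2M2+M3)/6=-632/197
seg 3: a=-1, c=M3/2=921/394, d=(M4−M3)/(6·1)=-307/394, b=Δ3−h3·(2M3+M4)/6=481/197
t_q=5/2 → seg 1, τ=3/2; S=4+961/197·τ+-627/197·τ²+241/591·τ³=8719/1576

  seg 0: a=-3 b=1588/197 c=0 d=-209/197
  seg 1: a=4 b=961/197 c=-627/197 d=241/591
  seg 2: a=1 b=-632/197 c=96/197 d=243/788
  seg 3: a=-1 b=481/197 c=921/394 d=-307/394
S(5/2) = 8719/1576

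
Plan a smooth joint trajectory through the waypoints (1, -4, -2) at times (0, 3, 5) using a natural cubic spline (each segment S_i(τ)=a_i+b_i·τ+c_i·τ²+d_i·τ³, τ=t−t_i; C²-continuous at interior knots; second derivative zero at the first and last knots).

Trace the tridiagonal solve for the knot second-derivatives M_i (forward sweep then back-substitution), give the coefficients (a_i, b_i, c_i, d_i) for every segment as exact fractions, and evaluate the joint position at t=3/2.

Δ: Δ0=-5/3, Δ1=1
row 1: diag=10, rhs=16; c'=1/5, d'=8/5
back: M1=8/5
M: M0=0, M1=8/5, M2=0
seg 0: a=1, c=M0/2=0, d=(M1−M0)/(6·3)=4/45, b=Δ0−h0·(2M0+M1)/6=-37/15
seg 1: a=-4, c=M1/2=4/5, d=(M2−M1)/(6·2)=-2/15, b=Δ1−h1·(2M1+M2)/6=-1/15
t_q=3/2 → seg 0, τ=3/2; S=1+-37/15·τ+0·τ²+4/45·τ³=-12/5

  seg 0: a=1 b=-37/15 c=0 d=4/45
  seg 1: a=-4 b=-1/15 c=4/5 d=-2/15
S(3/2) = -12/5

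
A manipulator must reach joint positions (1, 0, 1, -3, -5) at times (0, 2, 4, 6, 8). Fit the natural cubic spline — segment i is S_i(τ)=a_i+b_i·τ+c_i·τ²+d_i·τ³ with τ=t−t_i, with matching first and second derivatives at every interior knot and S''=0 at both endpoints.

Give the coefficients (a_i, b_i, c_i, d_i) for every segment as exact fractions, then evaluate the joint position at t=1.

  seg 0: a=1 b=-27/28 c=0 d=13/112
  seg 1: a=0 b=3/7 c=39/56 d=-37/112
  seg 2: a=1 b=-3/4 c=-9/7 d=37/112
  seg 3: a=-3 b=-27/14 c=39/56 d=-13/112
S(1) = 17/112

Δ: Δ0=-1/2, Δ1=1/2, Δ2=-2, Δ3=-1
row 1: diag=8, rhs=6; c'=1/4, d'=3/4
row 2: denom=8−2·1/4=15/2; d'=(-15−2·3/4)/(15/2)=-11/5
row 3: denom=8−2·4/15=112/15; d'=(6−2·-11/5)/(112/15)=39/28
back: M3=39/28
back: M2=-11/5−4/15·39/28=-18/7
back: M1=3/4−1/4·-18/7=39/28
M: M0=0, M1=39/28, M2=-18/7, M3=39/28, M4=0
seg 0: a=1, c=M0/2=0, d=(M1−M0)/(6·2)=13/112, b=Δ0−h0·(2M0+M1)/6=-27/28
seg 1: a=0, c=M1/2=39/56, d=(M2−M1)/(6·2)=-37/112, b=Δ1−h1·(2M1+M2)/6=3/7
seg 2: a=1, c=M2/2=-9/7, d=(M3−M2)/(6·2)=37/112, b=Δ2−h2·(2M2+M3)/6=-3/4
seg 3: a=-3, c=M3/2=39/56, d=(M4−M3)/(6·2)=-13/112, b=Δ3−h3·(2M3+M4)/6=-27/14
t_q=1 → seg 0, τ=1; S=1+-27/28·τ+0·τ²+13/112·τ³=17/112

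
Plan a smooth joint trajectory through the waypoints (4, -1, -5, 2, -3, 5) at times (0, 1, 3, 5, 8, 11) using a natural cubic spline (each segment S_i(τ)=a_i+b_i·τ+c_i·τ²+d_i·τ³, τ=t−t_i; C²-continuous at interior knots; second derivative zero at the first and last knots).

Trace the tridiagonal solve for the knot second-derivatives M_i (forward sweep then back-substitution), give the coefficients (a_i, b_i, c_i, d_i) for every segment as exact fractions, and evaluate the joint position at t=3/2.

  seg 0: a=4 b=-7993/1532 c=0 d=333/1532
  seg 1: a=-1 b=-3497/766 c=999/1532 d=483/1532
  seg 2: a=-5 b=1399/766 c=3897/1532 d=-2615/3064
  seg 3: a=2 b=674/383 c=-987/383 d=4946/10341
  seg 4: a=-3 b=-302/383 c=1985/1149 d=-1985/10341
S(3/2) = -37751/12256

Δ: Δ0=-5, Δ1=-2, Δ2=7/2, Δ3=-5/3, Δ4=8/3
row 1: diag=6, rhs=18; c'=1/3, d'=3
row 2: denom=8−2·1/3=22/3; d'=(33−2·3)/(22/3)=81/22
row 3: denom=10−2·3/11=104/11; d'=(-31−2·81/22)/(104/11)=-211/52
row 4: denom=12−3·33/104=1149/104; d'=(26−3·-211/52)/(1149/104)=3970/1149
back: M4=3970/1149
back: M3=-211/52−33/104·3970/1149=-1974/383
back: M2=81/22−3/11·-1974/383=3897/766
back: M1=3−1/3·3897/766=999/766
M: M0=0, M1=999/766, M2=3897/766, M3=-1974/383, M4=3970/1149, M5=0
seg 0: a=4, c=M0/2=0, d=(M1−M0)/(6·1)=333/1532, b=Δ0−h0·(2M0+M1)/6=-7993/1532
seg 1: a=-1, c=M1/2=999/1532, d=(M2−M1)/(6·2)=483/1532, b=Δ1−h1·(2M1+M2)/6=-3497/766
seg 2: a=-5, c=M2/2=3897/1532, d=(M3−M2)/(6·2)=-2615/3064, b=Δ2−h2·(2M2+M3)/6=1399/766
seg 3: a=2, c=M3/2=-987/383, d=(M4−M3)/(6·3)=4946/10341, b=Δ3−h3·(2M3+M4)/6=674/383
seg 4: a=-3, c=M4/2=1985/1149, d=(M5−M4)/(6·3)=-1985/10341, b=Δ4−h4·(2M4+M5)/6=-302/383
t_q=3/2 → seg 1, τ=1/2; S=-1+-3497/766·τ+999/1532·τ²+483/1532·τ³=-37751/12256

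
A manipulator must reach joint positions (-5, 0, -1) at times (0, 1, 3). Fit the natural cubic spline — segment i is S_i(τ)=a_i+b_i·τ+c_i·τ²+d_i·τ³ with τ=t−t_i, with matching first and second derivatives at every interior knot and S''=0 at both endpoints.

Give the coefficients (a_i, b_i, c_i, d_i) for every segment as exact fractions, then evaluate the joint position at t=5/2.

Δ: Δ0=5, Δ1=-1/2
row 1: diag=6, rhs=-33; c'=1/3, d'=-11/2
back: M1=-11/2
M: M0=0, M1=-11/2, M2=0
seg 0: a=-5, c=M0/2=0, d=(M1−M0)/(6·1)=-11/12, b=Δ0−h0·(2M0+M1)/6=71/12
seg 1: a=0, c=M1/2=-11/4, d=(M2−M1)/(6·2)=11/24, b=Δ1−h1·(2M1+M2)/6=19/6
t_q=5/2 → seg 1, τ=3/2; S=0+19/6·τ+-11/4·τ²+11/24·τ³=7/64

  seg 0: a=-5 b=71/12 c=0 d=-11/12
  seg 1: a=0 b=19/6 c=-11/4 d=11/24
S(5/2) = 7/64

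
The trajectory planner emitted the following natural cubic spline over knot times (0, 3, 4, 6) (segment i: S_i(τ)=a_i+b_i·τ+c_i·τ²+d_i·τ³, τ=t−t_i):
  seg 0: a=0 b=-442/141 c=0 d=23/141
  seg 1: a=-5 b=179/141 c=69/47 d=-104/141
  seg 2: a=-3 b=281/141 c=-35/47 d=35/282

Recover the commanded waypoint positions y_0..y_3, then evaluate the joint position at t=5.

y_0=0 y_1=-5 y_2=-3 y_3=-1
S(5) = -153/94

y_0 = S_0(0) = a_0 = 0
y_1 = S_1(0) = a_1 = -5
y_2 = S_2(0) = a_2 = -3
y_3 = S_2(2) = -1
t_q=5 is in segment 2 (τ=1); S_2(τ)=-153/94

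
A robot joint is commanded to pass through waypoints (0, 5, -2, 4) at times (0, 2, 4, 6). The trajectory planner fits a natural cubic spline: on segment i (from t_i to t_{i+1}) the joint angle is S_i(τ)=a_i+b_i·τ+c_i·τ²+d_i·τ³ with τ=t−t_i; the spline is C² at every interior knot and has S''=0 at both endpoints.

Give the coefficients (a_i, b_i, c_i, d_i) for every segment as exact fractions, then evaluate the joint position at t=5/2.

Δ: Δ0=5/2, Δ1=-7/2, Δ2=3
row 1: diag=8, rhs=-36; c'=1/4, d'=-9/2
row 2: denom=8−2·1/4=15/2; d'=(39−2·-9/2)/(15/2)=32/5
back: M2=32/5
back: M1=-9/2−1/4·32/5=-61/10
M: M0=0, M1=-61/10, M2=32/5, M3=0
seg 0: a=0, c=M0/2=0, d=(M1−M0)/(6·2)=-61/120, b=Δ0−h0·(2M0+M1)/6=68/15
seg 1: a=5, c=M1/2=-61/20, d=(M2−M1)/(6·2)=25/24, b=Δ1−h1·(2M1+M2)/6=-47/30
seg 2: a=-2, c=M2/2=16/5, d=(M3−M2)/(6·2)=-8/15, b=Δ2−h2·(2M2+M3)/6=-19/15
t_q=5/2 → seg 1, τ=1/2; S=5+-47/30·τ+-61/20·τ²+25/24·τ³=1147/320

  seg 0: a=0 b=68/15 c=0 d=-61/120
  seg 1: a=5 b=-47/30 c=-61/20 d=25/24
  seg 2: a=-2 b=-19/15 c=16/5 d=-8/15
S(5/2) = 1147/320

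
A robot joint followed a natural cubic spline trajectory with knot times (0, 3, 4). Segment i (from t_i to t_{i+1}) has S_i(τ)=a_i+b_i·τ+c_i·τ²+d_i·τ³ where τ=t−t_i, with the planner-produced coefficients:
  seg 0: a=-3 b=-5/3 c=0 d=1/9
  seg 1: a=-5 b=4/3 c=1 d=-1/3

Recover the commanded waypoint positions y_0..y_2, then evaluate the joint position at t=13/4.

y_0 = S_0(0) = a_0 = -3
y_1 = S_1(0) = a_1 = -5
y_2 = S_1(1) = -3
t_q=13/4 is in segment 1 (τ=1/4); S_1(τ)=-295/64

y_0=-3 y_1=-5 y_2=-3
S(13/4) = -295/64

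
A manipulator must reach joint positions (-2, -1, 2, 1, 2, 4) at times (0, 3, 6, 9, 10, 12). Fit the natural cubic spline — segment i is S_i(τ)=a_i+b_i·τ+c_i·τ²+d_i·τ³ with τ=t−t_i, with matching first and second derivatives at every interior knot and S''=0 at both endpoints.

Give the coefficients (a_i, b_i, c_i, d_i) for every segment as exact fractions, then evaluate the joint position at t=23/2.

  seg 0: a=-2 b=11/633 c=0 d=200/5697
  seg 1: a=-1 b=611/633 c=200/633 d=-578/5697
  seg 2: a=2 b=77/633 c=-126/211 d=94/633
  seg 3: a=1 b=347/633 c=156/211 d=-182/633
  seg 4: a=2 b=737/633 c=-26/211 d=13/633
S(23/2) = 5973/1688

Δ: Δ0=1/3, Δ1=1, Δ2=-1/3, Δ3=1, Δ4=1
row 1: diag=12, rhs=4; c'=1/4, d'=1/3
row 2: denom=12−3·1/4=45/4; d'=(-8−3·1/3)/(45/4)=-4/5
row 3: denom=8−3·4/15=36/5; d'=(8−3·-4/5)/(36/5)=13/9
row 4: denom=6−1·5/36=211/36; d'=(0−1·13/9)/(211/36)=-52/211
back: M4=-52/211
back: M3=13/9−5/36·-52/211=312/211
back: M2=-4/5−4/15·312/211=-252/211
back: M1=1/3−1/4·-252/211=400/633
M: M0=0, M1=400/633, M2=-252/211, M3=312/211, M4=-52/211, M5=0
seg 0: a=-2, c=M0/2=0, d=(M1−M0)/(6·3)=200/5697, b=Δ0−h0·(2M0+M1)/6=11/633
seg 1: a=-1, c=M1/2=200/633, d=(M2−M1)/(6·3)=-578/5697, b=Δ1−h1·(2M1+M2)/6=611/633
seg 2: a=2, c=M2/2=-126/211, d=(M3−M2)/(6·3)=94/633, b=Δ2−h2·(2M2+M3)/6=77/633
seg 3: a=1, c=M3/2=156/211, d=(M4−M3)/(6·1)=-182/633, b=Δ3−h3·(2M3+M4)/6=347/633
seg 4: a=2, c=M4/2=-26/211, d=(M5−M4)/(6·2)=13/633, b=Δ4−h4·(2M4+M5)/6=737/633
t_q=23/2 → seg 4, τ=3/2; S=2+737/633·τ+-26/211·τ²+13/633·τ³=5973/1688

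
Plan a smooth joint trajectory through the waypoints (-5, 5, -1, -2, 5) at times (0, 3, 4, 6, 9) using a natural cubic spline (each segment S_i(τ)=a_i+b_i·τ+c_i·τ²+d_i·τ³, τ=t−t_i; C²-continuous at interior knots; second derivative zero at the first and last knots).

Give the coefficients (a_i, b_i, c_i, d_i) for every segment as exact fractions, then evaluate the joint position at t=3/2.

  seg 0: a=-5 b=1588/219 c=0 d=-286/657
  seg 1: a=5 b=-986/219 c=-286/73 d=530/219
  seg 2: a=-1 b=-1112/219 c=244/73 d=-923/1752
  seg 3: a=-2 b=863/438 c=53/292 d=-53/2628
S(3/2) = 1287/292

Δ: Δ0=10/3, Δ1=-6, Δ2=-1/2, Δ3=7/3
row 1: diag=8, rhs=-56; c'=1/8, d'=-7
row 2: denom=6−1·1/8=47/8; d'=(33−1·-7)/(47/8)=320/47
row 3: denom=10−2·16/47=438/47; d'=(17−2·320/47)/(438/47)=53/146
back: M3=53/146
back: M2=320/47−16/47·53/146=488/73
back: M1=-7−1/8·488/73=-572/73
M: M0=0, M1=-572/73, M2=488/73, M3=53/146, M4=0
seg 0: a=-5, c=M0/2=0, d=(M1−M0)/(6·3)=-286/657, b=Δ0−h0·(2M0+M1)/6=1588/219
seg 1: a=5, c=M1/2=-286/73, d=(M2−M1)/(6·1)=530/219, b=Δ1−h1·(2M1+M2)/6=-986/219
seg 2: a=-1, c=M2/2=244/73, d=(M3−M2)/(6·2)=-923/1752, b=Δ2−h2·(2M2+M3)/6=-1112/219
seg 3: a=-2, c=M3/2=53/292, d=(M4−M3)/(6·3)=-53/2628, b=Δ3−h3·(2M3+M4)/6=863/438
t_q=3/2 → seg 0, τ=3/2; S=-5+1588/219·τ+0·τ²+-286/657·τ³=1287/292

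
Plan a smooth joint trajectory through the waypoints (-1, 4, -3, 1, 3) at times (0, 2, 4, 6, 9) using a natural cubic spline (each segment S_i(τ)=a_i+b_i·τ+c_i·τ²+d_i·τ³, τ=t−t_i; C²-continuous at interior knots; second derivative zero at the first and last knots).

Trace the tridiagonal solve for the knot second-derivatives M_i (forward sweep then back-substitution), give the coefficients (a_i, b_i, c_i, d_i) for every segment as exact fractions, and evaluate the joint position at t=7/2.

Δ: Δ0=5/2, Δ1=-7/2, Δ2=2, Δ3=2/3
row 1: diag=8, rhs=-36; c'=1/4, d'=-9/2
row 2: denom=8−2·1/4=15/2; d'=(33−2·-9/2)/(15/2)=28/5
row 3: denom=10−2·4/15=142/15; d'=(-8−2·28/5)/(142/15)=-144/71
back: M3=-144/71
back: M2=28/5−4/15·-144/71=436/71
back: M1=-9/2−1/4·436/71=-857/142
M: M0=0, M1=-857/142, M2=436/71, M3=-144/71, M4=0
seg 0: a=-1, c=M0/2=0, d=(M1−M0)/(6·2)=-857/1704, b=Δ0−h0·(2M0+M1)/6=961/213
seg 1: a=4, c=M1/2=-857/284, d=(M2−M1)/(6·2)=1729/1704, b=Δ1−h1·(2M1+M2)/6=-649/426
seg 2: a=-3, c=M2/2=218/71, d=(M3−M2)/(6·2)=-145/213, b=Δ2−h2·(2M2+M3)/6=-302/213
seg 3: a=1, c=M3/2=-72/71, d=(M4−M3)/(6·3)=8/71, b=Δ3−h3·(2M3+M4)/6=574/213
t_q=7/2 → seg 1, τ=3/2; S=4+-649/426·τ+-857/284·τ²+1729/1704·τ³=-7499/4544

  seg 0: a=-1 b=961/213 c=0 d=-857/1704
  seg 1: a=4 b=-649/426 c=-857/284 d=1729/1704
  seg 2: a=-3 b=-302/213 c=218/71 d=-145/213
  seg 3: a=1 b=574/213 c=-72/71 d=8/71
S(7/2) = -7499/4544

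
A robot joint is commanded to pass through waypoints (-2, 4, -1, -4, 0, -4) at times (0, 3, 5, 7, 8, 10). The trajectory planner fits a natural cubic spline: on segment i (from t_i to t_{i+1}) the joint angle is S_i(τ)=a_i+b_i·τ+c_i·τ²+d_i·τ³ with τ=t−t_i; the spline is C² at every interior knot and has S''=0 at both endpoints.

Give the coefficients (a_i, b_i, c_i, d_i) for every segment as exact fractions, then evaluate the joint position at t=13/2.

Δ: Δ0=2, Δ1=-5/2, Δ2=-3/2, Δ3=4, Δ4=-2
row 1: diag=10, rhs=-27; c'=1/5, d'=-27/10
row 2: denom=8−2·1/5=38/5; d'=(6−2·-27/10)/(38/5)=3/2
row 3: denom=6−2·5/19=104/19; d'=(33−2·3/2)/(104/19)=285/52
row 4: denom=6−1·19/104=605/104; d'=(-36−1·285/52)/(605/104)=-4314/605
back: M4=-4314/605
back: M3=285/52−19/104·-4314/605=4104/605
back: M2=3/2−5/19·4104/605=-69/242
back: M1=-27/10−1/5·-69/242=-1599/605
M: M0=0, M1=-1599/605, M2=-69/242, M3=4104/605, M4=-4314/605, M5=0
seg 0: a=-2, c=M0/2=0, d=(M1−M0)/(6·3)=-533/3630, b=Δ0−h0·(2M0+M1)/6=4019/1210
seg 1: a=4, c=M1/2=-1599/1210, d=(M2−M1)/(6·2)=951/4840, b=Δ1−h1·(2M1+M2)/6=-389/605
seg 2: a=-1, c=M2/2=-69/484, d=(M3−M2)/(6·2)=2851/4840, b=Δ2−h2·(2M2+M3)/6=-4321/1210
seg 3: a=-4, c=M3/2=2052/605, d=(M4−M3)/(6·1)=-1403/605, b=Δ3−h3·(2M3+M4)/6=161/55
seg 4: a=0, c=M4/2=-2157/605, d=(M5−M4)/(6·2)=719/1210, b=Δ4−h4·(2M4+M5)/6=1666/605
t_q=13/2 → seg 2, τ=3/2; S=-1+-4321/1210·τ+-69/484·τ²+2851/4840·τ³=-181571/38720

  seg 0: a=-2 b=4019/1210 c=0 d=-533/3630
  seg 1: a=4 b=-389/605 c=-1599/1210 d=951/4840
  seg 2: a=-1 b=-4321/1210 c=-69/484 d=2851/4840
  seg 3: a=-4 b=161/55 c=2052/605 d=-1403/605
  seg 4: a=0 b=1666/605 c=-2157/605 d=719/1210
S(13/2) = -181571/38720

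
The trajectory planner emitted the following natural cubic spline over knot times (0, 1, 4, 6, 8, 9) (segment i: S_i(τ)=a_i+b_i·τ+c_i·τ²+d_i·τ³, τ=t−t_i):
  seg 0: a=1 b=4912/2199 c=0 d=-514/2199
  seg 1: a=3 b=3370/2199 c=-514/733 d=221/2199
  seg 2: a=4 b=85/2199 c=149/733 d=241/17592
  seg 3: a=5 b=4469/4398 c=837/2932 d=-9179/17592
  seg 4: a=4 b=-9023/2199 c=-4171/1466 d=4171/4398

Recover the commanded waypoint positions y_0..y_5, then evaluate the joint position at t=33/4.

y_0=1 y_1=3 y_2=4 y_3=5 y_4=4 y_5=-2
S(33/4) = 263757/93824

y_0 = S_0(0) = a_0 = 1
y_1 = S_1(0) = a_1 = 3
y_2 = S_2(0) = a_2 = 4
y_3 = S_3(0) = a_3 = 5
y_4 = S_4(0) = a_4 = 4
y_5 = S_4(1) = -2
t_q=33/4 is in segment 4 (τ=1/4); S_4(τ)=263757/93824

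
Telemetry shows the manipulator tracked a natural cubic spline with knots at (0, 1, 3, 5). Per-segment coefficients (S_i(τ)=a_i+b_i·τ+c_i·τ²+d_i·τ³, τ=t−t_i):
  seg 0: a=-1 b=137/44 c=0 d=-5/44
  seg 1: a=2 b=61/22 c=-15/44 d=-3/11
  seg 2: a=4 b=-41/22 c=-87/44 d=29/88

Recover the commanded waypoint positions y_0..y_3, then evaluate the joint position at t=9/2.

y_0 = S_0(0) = a_0 = -1
y_1 = S_1(0) = a_1 = 2
y_2 = S_2(0) = a_2 = 4
y_3 = S_2(2) = -5
t_q=9/2 is in segment 2 (τ=3/2); S_2(τ)=-1501/704

y_0=-1 y_1=2 y_2=4 y_3=-5
S(9/2) = -1501/704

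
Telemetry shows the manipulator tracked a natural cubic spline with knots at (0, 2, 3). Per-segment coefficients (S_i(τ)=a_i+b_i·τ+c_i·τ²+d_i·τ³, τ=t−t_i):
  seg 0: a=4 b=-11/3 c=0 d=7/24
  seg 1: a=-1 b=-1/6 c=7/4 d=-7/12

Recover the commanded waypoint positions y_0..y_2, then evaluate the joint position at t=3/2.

y_0=4 y_1=-1 y_2=0
S(3/2) = -33/64

y_0 = S_0(0) = a_0 = 4
y_1 = S_1(0) = a_1 = -1
y_2 = S_1(1) = 0
t_q=3/2 is in segment 0 (τ=3/2); S_0(τ)=-33/64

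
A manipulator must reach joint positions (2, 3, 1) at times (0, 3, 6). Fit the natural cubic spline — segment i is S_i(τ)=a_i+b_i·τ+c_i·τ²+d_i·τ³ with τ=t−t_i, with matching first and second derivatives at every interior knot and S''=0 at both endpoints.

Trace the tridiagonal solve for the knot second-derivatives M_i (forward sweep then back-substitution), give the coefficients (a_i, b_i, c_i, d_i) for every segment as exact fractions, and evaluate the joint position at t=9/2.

Δ: Δ0=1/3, Δ1=-2/3
row 1: diag=12, rhs=-6; c'=1/4, d'=-1/2
back: M1=-1/2
M: M0=0, M1=-1/2, M2=0
seg 0: a=2, c=M0/2=0, d=(M1−M0)/(6·3)=-1/36, b=Δ0−h0·(2M0+M1)/6=7/12
seg 1: a=3, c=M1/2=-1/4, d=(M2−M1)/(6·3)=1/36, b=Δ1−h1·(2M1+M2)/6=-1/6
t_q=9/2 → seg 1, τ=3/2; S=3+-1/6·τ+-1/4·τ²+1/36·τ³=73/32

  seg 0: a=2 b=7/12 c=0 d=-1/36
  seg 1: a=3 b=-1/6 c=-1/4 d=1/36
S(9/2) = 73/32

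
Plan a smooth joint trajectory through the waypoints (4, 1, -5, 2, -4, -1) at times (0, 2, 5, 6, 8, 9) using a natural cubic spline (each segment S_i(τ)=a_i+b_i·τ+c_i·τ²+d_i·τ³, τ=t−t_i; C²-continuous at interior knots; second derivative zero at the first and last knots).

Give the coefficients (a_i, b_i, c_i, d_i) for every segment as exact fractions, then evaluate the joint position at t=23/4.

Δ: Δ0=-3/2, Δ1=-2, Δ2=7, Δ3=-3, Δ4=3
row 1: diag=10, rhs=-3; c'=3/10, d'=-3/10
row 2: denom=8−3·3/10=71/10; d'=(54−3·-3/10)/(71/10)=549/71
row 3: denom=6−1·10/71=416/71; d'=(-60−1·549/71)/(416/71)=-4809/416
row 4: denom=6−2·71/208=553/104; d'=(36−2·-4809/416)/(553/104)=12297/1106
back: M4=12297/1106
back: M3=-4809/416−71/208·12297/1106=-16983/1106
back: M2=549/71−10/71·-16983/1106=5472/553
back: M1=-3/10−3/10·5472/553=-3615/1106
M: M0=0, M1=-3615/1106, M2=5472/553, M3=-16983/1106, M4=12297/1106, M5=0
seg 0: a=4, c=M0/2=0, d=(M1−M0)/(6·2)=-1205/4424, b=Δ0−h0·(2M0+M1)/6=-227/553
seg 1: a=1, c=M1/2=-3615/2212, d=(M2−M1)/(6·3)=4853/6636, b=Δ1−h1·(2M1+M2)/6=-4069/1106
seg 2: a=-5, c=M2/2=2736/553, d=(M3−M2)/(6·1)=-9309/2212, b=Δ2−h2·(2M2+M3)/6=13849/2212
seg 3: a=2, c=M3/2=-16983/2212, d=(M4−M3)/(6·2)=1220/553, b=Δ3−h3·(2M3+M4)/6=3905/1106
seg 4: a=-4, c=M4/2=12297/2212, d=(M5−M4)/(6·1)=-4099/2212, b=Δ4−h4·(2M4+M5)/6=-781/1106
t_q=23/4 → seg 2, τ=3/4; S=-5+13849/2212·τ+2736/553·τ²+-9309/2212·τ³=99553/141568

  seg 0: a=4 b=-227/553 c=0 d=-1205/4424
  seg 1: a=1 b=-4069/1106 c=-3615/2212 d=4853/6636
  seg 2: a=-5 b=13849/2212 c=2736/553 d=-9309/2212
  seg 3: a=2 b=3905/1106 c=-16983/2212 d=1220/553
  seg 4: a=-4 b=-781/1106 c=12297/2212 d=-4099/2212
S(23/4) = 99553/141568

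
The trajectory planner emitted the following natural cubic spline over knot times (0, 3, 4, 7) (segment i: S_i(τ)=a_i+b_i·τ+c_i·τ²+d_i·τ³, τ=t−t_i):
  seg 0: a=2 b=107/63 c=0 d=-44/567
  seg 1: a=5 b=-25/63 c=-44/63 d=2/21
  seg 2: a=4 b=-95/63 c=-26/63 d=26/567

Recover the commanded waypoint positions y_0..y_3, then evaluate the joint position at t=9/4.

y_0 = S_0(0) = a_0 = 2
y_1 = S_1(0) = a_1 = 5
y_2 = S_2(0) = a_2 = 4
y_3 = S_2(3) = -3
t_q=9/4 is in segment 0 (τ=9/4); S_0(τ)=79/16

y_0=2 y_1=5 y_2=4 y_3=-3
S(9/4) = 79/16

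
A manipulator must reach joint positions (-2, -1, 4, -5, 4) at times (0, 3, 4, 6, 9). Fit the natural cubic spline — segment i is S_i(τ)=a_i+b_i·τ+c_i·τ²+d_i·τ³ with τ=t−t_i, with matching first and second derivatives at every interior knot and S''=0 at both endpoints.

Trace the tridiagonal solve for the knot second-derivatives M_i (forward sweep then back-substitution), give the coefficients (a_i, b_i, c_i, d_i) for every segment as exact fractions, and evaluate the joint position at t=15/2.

Δ: Δ0=1/3, Δ1=5, Δ2=-9/2, Δ3=3
row 1: diag=8, rhs=28; c'=1/8, d'=7/2
row 2: denom=6−1·1/8=47/8; d'=(-57−1·7/2)/(47/8)=-484/47
row 3: denom=10−2·16/47=438/47; d'=(45−2·-484/47)/(438/47)=3083/438
back: M3=3083/438
back: M2=-484/47−16/47·3083/438=-2780/219
back: M1=7/2−1/8·-2780/219=1114/219
M: M0=0, M1=1114/219, M2=-2780/219, M3=3083/438, M4=0
seg 0: a=-2, c=M0/2=0, d=(M1−M0)/(6·3)=557/1971, b=Δ0−h0·(2M0+M1)/6=-484/219
seg 1: a=-1, c=M1/2=557/219, d=(M2−M1)/(6·1)=-649/219, b=Δ1−h1·(2M1+M2)/6=1187/219
seg 2: a=4, c=M2/2=-1390/219, d=(M3−M2)/(6·2)=2881/1752, b=Δ2−h2·(2M2+M3)/6=118/73
seg 3: a=-5, c=M3/2=3083/876, d=(M4−M3)/(6·3)=-3083/7884, b=Δ3−h3·(2M3+M4)/6=-1769/438
t_q=15/2 → seg 3, τ=3/2; S=-5+-1769/438·τ+3083/876·τ²+-3083/7884·τ³=-10417/2336

  seg 0: a=-2 b=-484/219 c=0 d=557/1971
  seg 1: a=-1 b=1187/219 c=557/219 d=-649/219
  seg 2: a=4 b=118/73 c=-1390/219 d=2881/1752
  seg 3: a=-5 b=-1769/438 c=3083/876 d=-3083/7884
S(15/2) = -10417/2336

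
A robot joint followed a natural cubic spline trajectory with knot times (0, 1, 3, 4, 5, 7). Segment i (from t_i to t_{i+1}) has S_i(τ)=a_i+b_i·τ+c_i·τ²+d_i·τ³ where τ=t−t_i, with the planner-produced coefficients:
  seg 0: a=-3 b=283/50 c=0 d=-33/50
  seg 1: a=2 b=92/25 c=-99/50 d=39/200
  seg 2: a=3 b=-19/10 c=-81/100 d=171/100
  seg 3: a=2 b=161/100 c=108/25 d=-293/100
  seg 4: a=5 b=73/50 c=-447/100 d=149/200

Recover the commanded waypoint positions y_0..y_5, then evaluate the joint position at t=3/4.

y_0=-3 y_1=2 y_2=3 y_3=2 y_4=5 y_5=-4
S(3/4) = 3093/3200

y_0 = S_0(0) = a_0 = -3
y_1 = S_1(0) = a_1 = 2
y_2 = S_2(0) = a_2 = 3
y_3 = S_3(0) = a_3 = 2
y_4 = S_4(0) = a_4 = 5
y_5 = S_4(2) = -4
t_q=3/4 is in segment 0 (τ=3/4); S_0(τ)=3093/3200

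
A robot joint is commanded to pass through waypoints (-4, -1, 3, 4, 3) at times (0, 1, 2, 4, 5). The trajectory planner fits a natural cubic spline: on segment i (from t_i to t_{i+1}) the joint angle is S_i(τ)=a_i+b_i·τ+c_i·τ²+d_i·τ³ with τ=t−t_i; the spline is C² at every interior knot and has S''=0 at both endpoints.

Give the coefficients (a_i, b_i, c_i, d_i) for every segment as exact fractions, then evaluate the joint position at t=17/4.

  seg 0: a=-4 b=158/61 c=0 d=25/61
  seg 1: a=-1 b=233/61 c=75/61 d=-64/61
  seg 2: a=3 b=191/61 c=-117/61 d=147/488
  seg 3: a=4 b=-113/122 c=-27/244 d=9/244
S(17/4) = 58749/15616

Δ: Δ0=3, Δ1=4, Δ2=1/2, Δ3=-1
row 1: diag=4, rhs=6; c'=1/4, d'=3/2
row 2: denom=6−1·1/4=23/4; d'=(-21−1·3/2)/(23/4)=-90/23
row 3: denom=6−2·8/23=122/23; d'=(-9−2·-90/23)/(122/23)=-27/122
back: M3=-27/122
back: M2=-90/23−8/23·-27/122=-234/61
back: M1=3/2−1/4·-234/61=150/61
M: M0=0, M1=150/61, M2=-234/61, M3=-27/122, M4=0
seg 0: a=-4, c=M0/2=0, d=(M1−M0)/(6·1)=25/61, b=Δ0−h0·(2M0+M1)/6=158/61
seg 1: a=-1, c=M1/2=75/61, d=(M2−M1)/(6·1)=-64/61, b=Δ1−h1·(2M1+M2)/6=233/61
seg 2: a=3, c=M2/2=-117/61, d=(M3−M2)/(6·2)=147/488, b=Δ2−h2·(2M2+M3)/6=191/61
seg 3: a=4, c=M3/2=-27/244, d=(M4−M3)/(6·1)=9/244, b=Δ3−h3·(2M3+M4)/6=-113/122
t_q=17/4 → seg 3, τ=1/4; S=4+-113/122·τ+-27/244·τ²+9/244·τ³=58749/15616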